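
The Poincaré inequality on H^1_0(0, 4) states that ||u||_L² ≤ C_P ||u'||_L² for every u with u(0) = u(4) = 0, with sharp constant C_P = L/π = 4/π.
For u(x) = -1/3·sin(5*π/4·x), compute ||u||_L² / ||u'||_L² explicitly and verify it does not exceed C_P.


||u||_L² / ||u'||_L² = 4/(5*π) < C_P = 4/π.

u(x) = -1/3·sin(5*π/4·x), so u'(x) = -5*π*cos(5*π*x/4)/12.
Writing u(x) = A·sin(kπx/L) with A = -1/3 and k = 5, use ∫_0^L sin²(kπx/L) dx = L/2 and ∫_0^L cos²(kπx/L) dx = L/2.
u² = 1/9·sin²(5*π/4·x) and (u')² = 25*π^2/144·cos²(5*π/4·x), and each of sin², cos² integrates to L/2 = 2 over (0, 4).
∫_0^4 u² dx = 2/9, so ||u||_L² = sqrt(2)/3.
∫_0^4 (u')² dx = 25*π^2/72, so ||u'||_L² = 5*sqrt(2)*π/12.
Ratio ||u||_L² / ||u'||_L² = 4/(5*π).
Sharp Poincaré constant on H^1_0(0, 4) is C_P = L/π = 4/π, achieved by sin(π/4·x).
This is the k = 5 harmonic; the ratio L/(kπ) is strictly less than C_P = L/π, consistent with the sharp inequality ||u||_L² ≤ C_P ||u'||_L².


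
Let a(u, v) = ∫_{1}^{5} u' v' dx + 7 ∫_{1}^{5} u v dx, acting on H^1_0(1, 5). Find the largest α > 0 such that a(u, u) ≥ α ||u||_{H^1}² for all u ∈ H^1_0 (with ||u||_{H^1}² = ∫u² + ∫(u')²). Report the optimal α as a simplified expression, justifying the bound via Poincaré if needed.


α = 1

Coercivity of a(·,·) on H^1_0(1, 5) means a(u, u) ≥ α ||u||_{H^1}² for every u ∈ H^1_0.
The interval has length L = 4, and Poincaré/coercivity depend only on L. Here a(u, u) = ∫(u')² + (7)·∫u².
Here c = 7 ≥ 1, so a(u,u) = ∫(u')² + c∫u² ≥ ∫(u')² + ∫u² = ||u||_{H^1}², i.e. α = 1 works. No larger α is possible: a(u,u) ≥ α||u||_{H^1}² means (1−α)∫(u')² ≥ (α−c)∫u², and for the modes u_n = sin(nπ(x−x₀)/L) (x₀ the left endpoint) one has ∫u_n²/∫(u_n')² = (L/(nπ))² → 0, so a(u_n,u_n)/||u_n||_{H^1}² → 1. Hence the optimal constant is α = 1.
Therefore α = 1.


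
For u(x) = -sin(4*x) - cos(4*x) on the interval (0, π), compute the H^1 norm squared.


||u||_{H^1(0,π)}^2 = 17*π

u'(x) = 4*sin(4*x) - 4*cos(4*x).
Expand u² and (u')² and integrate term by term on (0, π), using: for integers n ≥ 1, ∫_0^π sin²(nx) dx = ∫_0^π cos²(nx) dx = π/2; for n ≠ n', ∫_0^π sin(nx)sin(n'x) dx = ∫_0^π cos(nx)cos(n'x) dx = 0; and by product-to-sum, ∫_0^π sin(nx)cos(n'x) dx = ½∫_0^π [sin((n+n')x) + sin((n−n')x)] dx, which is 0 when n+n' is even and 2n/(n²−n'²) when n+n' is odd (it need not vanish on (0, π)).
  u² squared terms: (-1)²·∫cos(4x)² dx = 1·π/2 = π/2;  (-1)²·∫sin(4x)² dx = 1·π/2 = π/2.
  u² cross terms: 2·(-1)·(-1)·∫cos(4x)·sin(4x) dx = 2·(0) = 0.
  So ∫_0^π u² dx = π/2 + π/2 + 0 = π.
  (u')² squared terms: (-4)²·∫cos(4x)² dx = 16·π/2 = 8*π;  (4)²·∫sin(4x)² dx = 16·π/2 = 8*π.
  (u')² cross terms: 2·(-4)·(4)·∫cos(4x)·sin(4x) dx = -32·(0) = 0.
  So ∫_0^π (u')² dx = 8*π + 8*π + 0 = 16*π.
||u||_{H^1}^2 = (π) + (16*π) = 17*π.


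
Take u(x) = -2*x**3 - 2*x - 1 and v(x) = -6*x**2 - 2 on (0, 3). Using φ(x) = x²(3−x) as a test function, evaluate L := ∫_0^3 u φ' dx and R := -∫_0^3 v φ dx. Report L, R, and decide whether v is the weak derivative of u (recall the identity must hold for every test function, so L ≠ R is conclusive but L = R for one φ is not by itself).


LHS = 1593/10, RHS = 1593/10. Yes, v = u' weakly.

u(x) = -2*x**3 - 2*x - 1, classical derivative u'(x) = -6*x**2 - 2.
φ(x) = x²(3−x), so φ'(x) = 3*x*(2 - x).
Note φ(0) = φ(3) = 0, so the boundary term u·φ vanishes.
LHS = ∫_0^3 u(x) φ'(x) dx = ∫_0^3 (6*x^5 - 12*x^4 + 6*x^3 - 9*x^2 - 6*x) dx. Term by term:
  ∫_0^3 6*x^5 dx = 729;  ∫_0^3 -12*x^4 dx = -2916/5;  ∫_0^3 6*x^3 dx = 243/2;
  ∫_0^3 -9*x^2 dx = -81;  ∫_0^3 -6*x dx = -27.
Sum: 729 − 2916/5 + 243/2 − 81 − 27 = 1593/10.
So LHS = 1593/10.
∫_0^3 v(x) φ(x) dx = ∫_0^3 (6*x^5 - 18*x^4 + 2*x^3 - 6*x^2) dx. Term by term:
  ∫_0^3 6*x^5 dx = 729;  ∫_0^3 -18*x^4 dx = -4374/5;  ∫_0^3 2*x^3 dx = 81/2;
  ∫_0^3 -6*x^2 dx = -54.
Sum: 729 − 4374/5 + 81/2 − 54 = -1593/10.
So RHS = -∫_0^3 v(x) φ(x) dx = 1593/10.
LHS = RHS, so the identity holds for this test φ.
Moreover u is smooth here and v(x) = u'(x) = -6*x**2 - 2 pointwise, so the identity holds for every test function. Hence v is the weak derivative of u.


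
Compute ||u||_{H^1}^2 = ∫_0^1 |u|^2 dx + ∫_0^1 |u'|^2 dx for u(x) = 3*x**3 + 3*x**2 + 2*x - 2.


||u||_{H^1}^2 = 9347/105

The H^1 norm (squared) on an interval (0, L) is
  ||u||_{H^1}^2 = ∫_0^L u(x)^2 dx + ∫_0^L u'(x)^2 dx.
Compute u'(x) = 9*x**2 + 6*x + 2.
Then u(x)^2 = 9*x**6 + 18*x**5 + 21*x**4 - 8*x**2 - 8*x + 4 and u'(x)^2 = 81*x**4 + 108*x**3 + 72*x**2 + 24*x + 4.
Integrate each monomial from 0 to 1 using ∫_0^1 c·x^n dx = c·1^(n+1)/(n+1):
  ∫_0^1 u(x)^2 dx = ∫_0^1 (9*x^6 + 18*x^5 + 21*x^4 - 8*x^2 - 8*x + 4) dx. Term by term:
    ∫_0^1 9*x^6 dx = 9/7;  ∫_0^1 18*x^5 dx = 3;  ∫_0^1 21*x^4 dx = 21/5;
    ∫_0^1 -8*x^2 dx = -8/3;  ∫_0^1 -8*x dx = -4;  ∫_0^1 4 dx = 4.
  Sum: 9/7 + 3 + 21/5 − 8/3 − 4 + 4 = 611/105.
  ∫_0^1 u'(x)^2 dx = ∫_0^1 (81*x^4 + 108*x^3 + 72*x^2 + 24*x + 4) dx. Term by term:
    ∫_0^1 81*x^4 dx = 81/5;  ∫_0^1 108*x^3 dx = 27;  ∫_0^1 72*x^2 dx = 24;
    ∫_0^1 24*x dx = 12;  ∫_0^1 4 dx = 4.
  Sum: 81/5 + 27 + 24 + 12 + 4 = 416/5.
Adding: ||u||_{H^1}^2 = 611/105 + 416/5 = 9347/105.


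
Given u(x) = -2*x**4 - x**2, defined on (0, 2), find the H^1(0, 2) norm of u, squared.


||u||_{H^1}^2 = 533248/315

The H^1 norm (squared) on an interval (0, L) is
  ||u||_{H^1}^2 = ∫_0^L u(x)^2 dx + ∫_0^L u'(x)^2 dx.
Compute u'(x) = -8*x**3 - 2*x.
Then u(x)^2 = 4*x**8 + 4*x**6 + x**4 and u'(x)^2 = 64*x**6 + 32*x**4 + 4*x**2.
Integrate each monomial from 0 to 2 using ∫_0^2 c·x^n dx = c·2^(n+1)/(n+1):
  ∫_0^2 u(x)^2 dx = ∫_0^2 (4*x^8 + 4*x^6 + x^4) dx. Term by term:
    ∫_0^2 4*x^8 dx = 2048/9;  ∫_0^2 4*x^6 dx = 512/7;  ∫_0^2 x^4 dx = 32/5.
  Sum: 2048/9 + 512/7 + 32/5 = 96736/315.
  ∫_0^2 u'(x)^2 dx = ∫_0^2 (64*x^6 + 32*x^4 + 4*x^2) dx. Term by term:
    ∫_0^2 64*x^6 dx = 8192/7;  ∫_0^2 32*x^4 dx = 1024/5;  ∫_0^2 4*x^2 dx = 32/3.
  Sum: 8192/7 + 1024/5 + 32/3 = 145504/105.
Adding: ||u||_{H^1}^2 = 96736/315 + 145504/105 = 533248/315.


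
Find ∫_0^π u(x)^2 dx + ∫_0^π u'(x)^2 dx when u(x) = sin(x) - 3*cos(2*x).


||u||_{H^1(0,π)}^2 = 20 + 47*π/2

u'(x) = 6*sin(2*x) + cos(x).
Expand u² and (u')² and integrate term by term on (0, π), using: for integers n ≥ 1, ∫_0^π sin²(nx) dx = ∫_0^π cos²(nx) dx = π/2; for n ≠ n', ∫_0^π sin(nx)sin(n'x) dx = ∫_0^π cos(nx)cos(n'x) dx = 0; and by product-to-sum, ∫_0^π sin(nx)cos(n'x) dx = ½∫_0^π [sin((n+n')x) + sin((n−n')x)] dx, which is 0 when n+n' is even and 2n/(n²−n'²) when n+n' is odd (it need not vanish on (0, π)).
  u² squared terms: (-3)²·∫cos(2x)² dx = 9·π/2 = 9*π/2;  (1)²·∫sin(x)² dx = 1·π/2 = π/2.
  u² cross terms: 2·(-3)·(1)·∫cos(2x)·sin(x) dx = -6·(-2/3) = 4.
  So ∫_0^π u² dx = 9*π/2 + π/2 + 4 = 4 + 5*π.
  (u')² squared terms: (6)²·∫sin(2x)² dx = 36·π/2 = 18*π;  (1)²·∫cos(x)² dx = 1·π/2 = π/2.
  (u')² cross terms: 2·(6)·(1)·∫sin(2x)·cos(x) dx = 12·(4/3) = 16.
  So ∫_0^π (u')² dx = 18*π + π/2 + 16 = 16 + 37*π/2.
||u||_{H^1}^2 = (4 + 5*π) + (16 + 37*π/2) = 20 + 47*π/2.


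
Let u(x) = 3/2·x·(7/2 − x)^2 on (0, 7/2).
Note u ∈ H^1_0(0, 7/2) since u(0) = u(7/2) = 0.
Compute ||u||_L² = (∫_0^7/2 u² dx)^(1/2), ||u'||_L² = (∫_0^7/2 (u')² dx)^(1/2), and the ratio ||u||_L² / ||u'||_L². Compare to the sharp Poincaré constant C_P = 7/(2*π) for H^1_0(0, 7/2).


||u||_L² / ||u'||_L² = sqrt(14)/4 < C_P = 7/(2*π).

u(x) = 3/2·x·(7/2 − x)^2, so u'(x) = 9*x^2/2 - 21*x + 147/8.
u(x) = 3/2·x·(7/2 − x)^2 vanishes at x = 0 and x = 7/2, so u ∈ H^1_0(0, 7/2). Differentiate via the product rule and integrate the resulting polynomials term by term.
  ∫_0^7/2 u² dx = ∫_0^7/2 (9*x^6/4 - 63*x^5/2 + 1323*x^4/8 - 3087*x^3/8 + 21609*x^2/64) dx. Term by term:
    ∫_0^7/2 9*x^6/4 dx = 1058841/512;  ∫_0^7/2 -63*x^5/2 dx = -2470629/256;  ∫_0^7/2 1323*x^4/8 dx = 22235661/1280;
    ∫_0^7/2 -3087*x^3/8 dx = -7411887/512;  ∫_0^7/2 21609*x^2/64 dx = 2470629/512.
  Sum: 1058841/512 − 2470629/256 + 22235661/1280 − 7411887/512 + 2470629/512 = 352947/2560.
  ∫_0^7/2 (u')² dx = ∫_0^7/2 (81*x^4/4 - 189*x^3 + 4851*x^2/8 - 3087*x/4 + 21609/64) dx. Term by term:
    ∫_0^7/2 81*x^4/4 dx = 1361367/640;  ∫_0^7/2 -189*x^3 dx = -453789/64;  ∫_0^7/2 4851*x^2/8 dx = 554631/64;
    ∫_0^7/2 -3087*x/4 dx = -151263/32;  ∫_0^7/2 21609/64 dx = 151263/128.
  Sum: 1361367/640 − 453789/64 + 554631/64 − 151263/32 + 151263/128 = 50421/320.
∫_0^7/2 u² dx = 352947/2560, so ||u||_L² = 343*sqrt(30)/160.
∫_0^7/2 (u')² dx = 50421/320, so ||u'||_L² = 49*sqrt(105)/40.
Ratio ||u||_L² / ||u'||_L² = sqrt(14)/4.
Sharp Poincaré constant on H^1_0(0, 7/2) is C_P = L/π = 7/(2*π), achieved by sin(2*π/7·x).
A polynomial bump cannot attain the sharp Poincaré constant (only the first sine eigenfunction does), so the ratio is strictly less than C_P, consistent with ||u||_L² ≤ C_P ||u'||_L².


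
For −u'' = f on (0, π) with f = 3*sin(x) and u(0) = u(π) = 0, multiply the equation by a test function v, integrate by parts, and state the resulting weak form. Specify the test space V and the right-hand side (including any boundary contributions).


V = H^1_0(0, π) (so v(0) = v(π) = 0); weak form: ∫_0^π u'v' dx = ∫_0^π (3*sin(x)) v dx for all v ∈ V.

Multiply both sides by a test function v and integrate from 0 to π:
  ∫_0^π −u''(x) v(x) dx = ∫_0^π f(x) v(x) dx.
Integrate the LHS by parts once:
  ∫_0^π −u'' v dx = −[u'(x) v(x)]_0^π + ∫_0^π u'(x) v'(x) dx.
Thus ∫_0^π u'(x) v'(x) dx = ∫_0^π f(x) v(x) dx + [u'(x) v(x)]_0^π.
Choose V so that boundary terms are either known or forced to vanish.
u is Dirichlet: u(0) = u(π) = 0. Let V = H^1_0(0, π); then v(0) = v(π) = 0, and [u' v]_0^π = 0.
Weak formulation: find u (satisfying any essential BC) such that ∫_0^π u'(x) v'(x) dx = ∫_0^π f v dx for all v ∈ V.
Substituting f(x) = 3*sin(x), the right-hand side is ∫_0^π (3*sin(x)) v dx.


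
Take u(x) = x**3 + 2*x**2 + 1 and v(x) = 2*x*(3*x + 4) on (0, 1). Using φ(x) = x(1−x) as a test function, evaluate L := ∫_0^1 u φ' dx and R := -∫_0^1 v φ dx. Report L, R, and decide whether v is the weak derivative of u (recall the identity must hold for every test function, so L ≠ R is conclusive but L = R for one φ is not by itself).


LHS = -29/60, RHS = -29/30. No, v is not the weak derivative of u.

u(x) = x**3 + 2*x**2 + 1, classical derivative u'(x) = 3*x**2 + 4*x.
φ(x) = x(1−x), so φ'(x) = 1 - 2*x.
Note φ(0) = φ(1) = 0, so the boundary term u·φ vanishes.
LHS = ∫_0^1 u(x) φ'(x) dx = ∫_0^1 (-2*x^4 - 3*x^3 + 2*x^2 - 2*x + 1) dx. Term by term:
  ∫_0^1 -2*x^4 dx = -2/5;  ∫_0^1 -3*x^3 dx = -3/4;  ∫_0^1 2*x^2 dx = 2/3;
  ∫_0^1 -2*x dx = -1;  ∫_0^1 1 dx = 1.
Sum: -2/5 − 3/4 + 2/3 − 1 + 1 = -29/60.
So LHS = -29/60.
∫_0^1 v(x) φ(x) dx = ∫_0^1 (-6*x^4 - 2*x^3 + 8*x^2) dx. Term by term:
  ∫_0^1 -6*x^4 dx = -6/5;  ∫_0^1 -2*x^3 dx = -1/2;  ∫_0^1 8*x^2 dx = 8/3.
Sum: -6/5 − 1/2 + 8/3 = 29/30.
So RHS = -∫_0^1 v(x) φ(x) dx = -29/30.
LHS − RHS = 29/60 ≠ 0, so the identity fails.
(For a valid weak derivative the identity must hold for EVERY test function, in particular this one. The failure shows v is NOT the weak derivative of u.)
Correct weak derivative would be u'(x) = 3*x**2 + 4*x.


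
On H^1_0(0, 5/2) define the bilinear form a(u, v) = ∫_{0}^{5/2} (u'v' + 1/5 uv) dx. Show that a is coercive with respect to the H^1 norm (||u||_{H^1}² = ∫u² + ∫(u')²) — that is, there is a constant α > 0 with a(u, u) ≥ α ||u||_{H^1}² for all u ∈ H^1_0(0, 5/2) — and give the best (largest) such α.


α = (5 + 4*π^2)/(25 + 4*π^2)

Coercivity of a(·,·) on H^1_0(0, 5/2) means a(u, u) ≥ α ||u||_{H^1}² for every u ∈ H^1_0.
The interval has length L = 5/2, and Poincaré/coercivity depend only on L. Here a(u, u) = ∫(u')² + (1/5)·∫u².
Here 0 < c = 1/5 < 1. The condition a(u,u) ≥ α||u||_{H^1}² reads (1−α)∫(u')² ≥ (α−c)∫u². Any admissible α is ≤ 1 (rapidly oscillating u have ∫u²/∫(u')² → 0), and α = 1 would force 0 ≥ (1−c)∫u², impossible since c < 1; so 1−α > 0. By the sharp Poincaré inequality on H^1_0 of an interval of length L, ∫(u')² ≥ (π/L)²∫u² with equality for the first sine mode sin(π(x−x₀)/L) (x₀ the left endpoint), so the inequality holds for all u iff (1−α)(π/L)² ≥ α − c, i.e. α ≤ ((π/L)² + c)/((π/L)² + 1) = (1 + c(L/π)²)/(1 + (L/π)²). With (π/L)² = 4*π^2/25 and c = 1/5, the largest admissible constant is α = ((π/L)² + c)/((π/L)² + 1).
Simplifying, α = (5 + 4*π^2)/(25 + 4*π^2).


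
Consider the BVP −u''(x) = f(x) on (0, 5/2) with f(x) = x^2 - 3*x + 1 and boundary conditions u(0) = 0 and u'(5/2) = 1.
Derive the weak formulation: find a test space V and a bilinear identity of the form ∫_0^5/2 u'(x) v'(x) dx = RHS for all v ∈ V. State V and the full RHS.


V = {v ∈ H^1(0, 5/2) : v(0) = 0} (test functions vanish at x = 0 where u is specified); weak form: ∫_0^5/2 u'v' dx = ∫_0^5/2 (x^2 - 3*x + 1) v dx + v(5/2) for all v ∈ V.

Multiply both sides by a test function v and integrate from 0 to 5/2:
  ∫_0^5/2 −u''(x) v(x) dx = ∫_0^5/2 f(x) v(x) dx.
Integrate the LHS by parts once:
  ∫_0^5/2 −u'' v dx = −[u'(x) v(x)]_0^5/2 + ∫_0^5/2 u'(x) v'(x) dx.
Thus ∫_0^5/2 u'(x) v'(x) dx = ∫_0^5/2 f(x) v(x) dx + [u'(x) v(x)]_0^5/2.
Choose V so that boundary terms are either known or forced to vanish.
Mixed BC: u(0) = 0 (Dirichlet) and u'(5/2) = 1 (Neumann). Define V = {v ∈ H^1(0, 5/2) : v(0) = 0}. Then [u' v]_0^5/2 = u'(5/2)·v(5/2) − u'(0)·0 = v(5/2).
Weak formulation: find u (satisfying any essential BC) such that ∫_0^5/2 u'(x) v'(x) dx = ∫_0^5/2 f v dx + v(5/2) for all v ∈ V (Dirichlet at 0 absorbed into V; Neumann datum at x = 5/2 contributes the boundary term).
Substituting f(x) = x^2 - 3*x + 1, the right-hand side is ∫_0^5/2 (x^2 - 3*x + 1) v dx + v(5/2).


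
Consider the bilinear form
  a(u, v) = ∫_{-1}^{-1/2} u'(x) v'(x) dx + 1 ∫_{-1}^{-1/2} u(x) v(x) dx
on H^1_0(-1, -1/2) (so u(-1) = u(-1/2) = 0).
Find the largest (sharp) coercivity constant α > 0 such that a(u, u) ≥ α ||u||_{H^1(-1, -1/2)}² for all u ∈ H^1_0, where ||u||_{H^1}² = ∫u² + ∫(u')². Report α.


α = 1

Coercivity of a(·,·) on H^1_0(-1, -1/2) means a(u, u) ≥ α ||u||_{H^1}² for every u ∈ H^1_0.
The interval has length L = 1/2, and Poincaré/coercivity depend only on L. Here a(u, u) = ∫(u')² + (1)·∫u².
Here c = 1 ≥ 1, so a(u,u) = ∫(u')² + c∫u² ≥ ∫(u')² + ∫u² = ||u||_{H^1}², i.e. α = 1 works. No larger α is possible: a(u,u) ≥ α||u||_{H^1}² means (1−α)∫(u')² ≥ (α−c)∫u², and for the modes u_n = sin(nπ(x−x₀)/L) (x₀ the left endpoint) one has ∫u_n²/∫(u_n')² = (L/(nπ))² → 0, so a(u_n,u_n)/||u_n||_{H^1}² → 1. Hence the optimal constant is α = 1.
Therefore α = 1.


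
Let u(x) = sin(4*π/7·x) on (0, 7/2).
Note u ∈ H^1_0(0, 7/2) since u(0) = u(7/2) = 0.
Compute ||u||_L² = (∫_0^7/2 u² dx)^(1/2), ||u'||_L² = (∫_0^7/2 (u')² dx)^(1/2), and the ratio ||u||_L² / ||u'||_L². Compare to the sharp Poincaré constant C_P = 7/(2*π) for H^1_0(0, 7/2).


||u||_L² / ||u'||_L² = 7/(4*π) < C_P = 7/(2*π).

u(x) = sin(4*π/7·x), so u'(x) = 4*π*cos(4*π*x/7)/7.
Writing u(x) = A·sin(kπx/L) with A = 1 and k = 2, use ∫_0^L sin²(kπx/L) dx = L/2 and ∫_0^L cos²(kπx/L) dx = L/2.
u² = 1·sin²(4*π/7·x) and (u')² = 16*π^2/49·cos²(4*π/7·x), and each of sin², cos² integrates to L/2 = 7/4 over (0, 7/2).
∫_0^7/2 u² dx = 7/4, so ||u||_L² = sqrt(7)/2.
∫_0^7/2 (u')² dx = 4*π^2/7, so ||u'||_L² = 2*sqrt(7)*π/7.
Ratio ||u||_L² / ||u'||_L² = 7/(4*π).
Sharp Poincaré constant on H^1_0(0, 7/2) is C_P = L/π = 7/(2*π), achieved by sin(2*π/7·x).
This is the k = 2 harmonic; the ratio L/(kπ) is strictly less than C_P = L/π, consistent with the sharp inequality ||u||_L² ≤ C_P ||u'||_L².


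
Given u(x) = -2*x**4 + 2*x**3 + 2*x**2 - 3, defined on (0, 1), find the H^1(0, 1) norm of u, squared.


||u||_{H^1}^2 = 3239/315

The H^1 norm (squared) on an interval (0, L) is
  ||u||_{H^1}^2 = ∫_0^L u(x)^2 dx + ∫_0^L u'(x)^2 dx.
Compute u'(x) = -8*x**3 + 6*x**2 + 4*x.
Then u(x)^2 = 4*x**8 - 8*x**7 - 4*x**6 + 8*x**5 + 16*x**4 - 12*x**3 - 12*x**2 + 9 and u'(x)^2 = 64*x**6 - 96*x**5 - 28*x**4 + 48*x**3 + 16*x**2.
Integrate each monomial from 0 to 1 using ∫_0^1 c·x^n dx = c·1^(n+1)/(n+1):
  ∫_0^1 u(x)^2 dx = ∫_0^1 (4*x^8 - 8*x^7 - 4*x^6 + 8*x^5 + 16*x^4 - 12*x^3 - 12*x^2 + 9) dx. Term by term:
    ∫_0^1 4*x^8 dx = 4/9;  ∫_0^1 -8*x^7 dx = -1;  ∫_0^1 -4*x^6 dx = -4/7;
    ∫_0^1 8*x^5 dx = 4/3;  ∫_0^1 16*x^4 dx = 16/5;  ∫_0^1 -12*x^3 dx = -3;
    ∫_0^1 -12*x^2 dx = -4;  ∫_0^1 9 dx = 9.
  Sum: 4/9 − 1 − 4/7 + 4/3 + 16/5 − 3 − 4 + 9 = 1703/315.
  ∫_0^1 u'(x)^2 dx = ∫_0^1 (64*x^6 - 96*x^5 - 28*x^4 + 48*x^3 + 16*x^2) dx. Term by term:
    ∫_0^1 64*x^6 dx = 64/7;  ∫_0^1 -96*x^5 dx = -16;  ∫_0^1 -28*x^4 dx = -28/5;
    ∫_0^1 48*x^3 dx = 12;  ∫_0^1 16*x^2 dx = 16/3.
  Sum: 64/7 − 16 − 28/5 + 12 + 16/3 = 512/105.
Adding: ||u||_{H^1}^2 = 1703/315 + 512/105 = 3239/315.


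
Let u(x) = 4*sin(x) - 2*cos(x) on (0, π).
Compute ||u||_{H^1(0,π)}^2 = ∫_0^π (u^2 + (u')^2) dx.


||u||_{H^1(0,π)}^2 = 20*π

u'(x) = 2*sin(x) + 4*cos(x).
Expand u² and (u')² and integrate term by term on (0, π), using: for integers n ≥ 1, ∫_0^π sin²(nx) dx = ∫_0^π cos²(nx) dx = π/2; for n ≠ n', ∫_0^π sin(nx)sin(n'x) dx = ∫_0^π cos(nx)cos(n'x) dx = 0; and by product-to-sum, ∫_0^π sin(nx)cos(n'x) dx = ½∫_0^π [sin((n+n')x) + sin((n−n')x)] dx, which is 0 when n+n' is even and 2n/(n²−n'²) when n+n' is odd (it need not vanish on (0, π)).
  u² squared terms: (-2)²·∫cos(x)² dx = 4·π/2 = 2*π;  (4)²·∫sin(x)² dx = 16·π/2 = 8*π.
  u² cross terms: 2·(-2)·(4)·∫cos(x)·sin(x) dx = -16·(0) = 0.
  So ∫_0^π u² dx = 2*π + 8*π + 0 = 10*π.
  (u')² squared terms: (2)²·∫sin(x)² dx = 4·π/2 = 2*π;  (4)²·∫cos(x)² dx = 16·π/2 = 8*π.
  (u')² cross terms: 2·(2)·(4)·∫sin(x)·cos(x) dx = 16·(0) = 0.
  So ∫_0^π (u')² dx = 2*π + 8*π + 0 = 10*π.
||u||_{H^1}^2 = (10*π) + (10*π) = 20*π.


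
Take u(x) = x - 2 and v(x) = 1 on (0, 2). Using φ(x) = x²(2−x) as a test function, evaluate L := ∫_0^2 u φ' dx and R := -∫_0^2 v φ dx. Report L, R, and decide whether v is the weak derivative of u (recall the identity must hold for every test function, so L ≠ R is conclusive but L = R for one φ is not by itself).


LHS = -4/3, RHS = -4/3. Yes, v = u' weakly.

u(x) = x - 2, classical derivative u'(x) = 1.
φ(x) = x²(2−x), so φ'(x) = x*(4 - 3*x).
Note φ(0) = φ(2) = 0, so the boundary term u·φ vanishes.
LHS = ∫_0^2 u(x) φ'(x) dx = ∫_0^2 (-3*x^3 + 10*x^2 - 8*x) dx. Term by term:
  ∫_0^2 -3*x^3 dx = -12;  ∫_0^2 10*x^2 dx = 80/3;  ∫_0^2 -8*x dx = -16.
Sum: -12 + 80/3 − 16 = -4/3.
So LHS = -4/3.
∫_0^2 v(x) φ(x) dx = ∫_0^2 (-x^3 + 2*x^2) dx. Term by term:
  ∫_0^2 -x^3 dx = -4;  ∫_0^2 2*x^2 dx = 16/3.
Sum: -4 + 16/3 = 4/3.
So RHS = -∫_0^2 v(x) φ(x) dx = -4/3.
LHS = RHS, so the identity holds for this test φ.
Moreover u is smooth here and v(x) = u'(x) = 1 pointwise, so the identity holds for every test function. Hence v is the weak derivative of u.


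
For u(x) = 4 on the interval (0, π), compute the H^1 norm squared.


||u||_{H^1(0,π)}^2 = 16*π

u'(x) = 0.
Expand u² and (u')² and integrate term by term on (0, π), using: for integers n ≥ 1, ∫_0^π sin²(nx) dx = ∫_0^π cos²(nx) dx = π/2; for n ≠ n', ∫_0^π sin(nx)sin(n'x) dx = ∫_0^π cos(nx)cos(n'x) dx = 0; and by product-to-sum, ∫_0^π sin(nx)cos(n'x) dx = ½∫_0^π [sin((n+n')x) + sin((n−n')x)] dx, which is 0 when n+n' is even and 2n/(n²−n'²) when n+n' is odd (it need not vanish on (0, π)). For the constant mode: ∫_0^π 1 dx = π, ∫_0^π cos(nx) dx = 0, ∫_0^π sin(nx) dx = (1−(−1)^n)/n.
  u² squared terms: (4)²·∫1 dx = 16·π = 16*π.
  So ∫_0^π u² dx = 16*π.
  u' ≡ 0, so ∫_0^π (u')² dx = 0.
||u||_{H^1}^2 = (16*π) + (0) = 16*π.


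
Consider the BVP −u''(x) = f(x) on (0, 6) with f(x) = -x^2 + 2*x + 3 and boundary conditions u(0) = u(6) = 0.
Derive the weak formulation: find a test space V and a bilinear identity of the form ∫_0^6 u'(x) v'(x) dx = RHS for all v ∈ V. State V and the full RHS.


V = H^1_0(0, 6) (so v(0) = v(6) = 0); weak form: ∫_0^6 u'v' dx = ∫_0^6 (-x^2 + 2*x + 3) v dx for all v ∈ V.

Multiply both sides by a test function v and integrate from 0 to 6:
  ∫_0^6 −u''(x) v(x) dx = ∫_0^6 f(x) v(x) dx.
Integrate the LHS by parts once:
  ∫_0^6 −u'' v dx = −[u'(x) v(x)]_0^6 + ∫_0^6 u'(x) v'(x) dx.
Thus ∫_0^6 u'(x) v'(x) dx = ∫_0^6 f(x) v(x) dx + [u'(x) v(x)]_0^6.
Choose V so that boundary terms are either known or forced to vanish.
u is Dirichlet: u(0) = u(6) = 0. Let V = H^1_0(0, 6); then v(0) = v(6) = 0, and [u' v]_0^6 = 0.
Weak formulation: find u (satisfying any essential BC) such that ∫_0^6 u'(x) v'(x) dx = ∫_0^6 f v dx for all v ∈ V.
Substituting f(x) = -x^2 + 2*x + 3, the right-hand side is ∫_0^6 (-x^2 + 2*x + 3) v dx.


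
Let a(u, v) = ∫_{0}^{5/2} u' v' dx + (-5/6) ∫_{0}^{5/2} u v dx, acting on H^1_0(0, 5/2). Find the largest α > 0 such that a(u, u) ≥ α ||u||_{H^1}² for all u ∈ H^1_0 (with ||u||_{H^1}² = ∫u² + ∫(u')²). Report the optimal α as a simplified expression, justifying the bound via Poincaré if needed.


α = (-125 + 24*π^2)/(6*(25 + 4*π^2))

Coercivity of a(·,·) on H^1_0(0, 5/2) means a(u, u) ≥ α ||u||_{H^1}² for every u ∈ H^1_0.
The interval has length L = 5/2, and Poincaré/coercivity depend only on L. Here a(u, u) = ∫(u')² + (-5/6)·∫u².
Here c = -5/6 < 0 with |c| < (π/L)² = 4*π^2/25, so coercivity still holds. The condition a(u,u) ≥ α||u||_{H^1}² reads (1−α)∫(u')² ≥ (α−c)∫u². Any admissible α is ≤ 1 (rapidly oscillating u have ∫u²/∫(u')² → 0), and α = 1 would force 0 ≥ (1−c)∫u², impossible since c < 1; so 1−α > 0. By the sharp Poincaré inequality on H^1_0 of an interval of length L, ∫(u')² ≥ (π/L)²∫u² with equality for the first sine mode sin(π(x−x₀)/L) (x₀ the left endpoint), so the inequality holds for all u iff (1−α)(π/L)² ≥ α − c, i.e. α ≤ ((π/L)² + c)/((π/L)² + 1) = (1 + c(L/π)²)/(1 + (L/π)²). (Direct route, valid since c ≤ 0: Poincaré gives c∫u² ≥ c(L/π)²∫(u')², so a(u,u) ≥ (1 + c(L/π)²)∫(u')², while ||u||_{H^1}² ≤ (1 + (L/π)²)∫(u')²; dividing yields the same α.) With (π/L)² = 4*π^2/25 and c = -5/6, the largest admissible constant is α = ((π/L)² + c)/((π/L)² + 1).
Simplifying, α = (-125 + 24*π^2)/(6*(25 + 4*π^2)).


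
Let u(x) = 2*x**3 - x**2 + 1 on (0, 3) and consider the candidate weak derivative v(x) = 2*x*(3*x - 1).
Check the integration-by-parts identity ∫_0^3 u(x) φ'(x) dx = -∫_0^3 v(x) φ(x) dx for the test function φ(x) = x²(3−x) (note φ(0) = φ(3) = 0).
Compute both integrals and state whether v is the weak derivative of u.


LHS = -243/2, RHS = -243/2. Yes, v = u' weakly.

u(x) = 2*x**3 - x**2 + 1, classical derivative u'(x) = 6*x**2 - 2*x.
φ(x) = x²(3−x), so φ'(x) = 3*x*(2 - x).
Note φ(0) = φ(3) = 0, so the boundary term u·φ vanishes.
LHS = ∫_0^3 u(x) φ'(x) dx = ∫_0^3 (-6*x^5 + 15*x^4 - 6*x^3 - 3*x^2 + 6*x) dx. Term by term:
  ∫_0^3 -6*x^5 dx = -729;  ∫_0^3 15*x^4 dx = 729;  ∫_0^3 -6*x^3 dx = -243/2;
  ∫_0^3 -3*x^2 dx = -27;  ∫_0^3 6*x dx = 27.
Sum: -729 + 729 − 243/2 − 27 + 27 = -243/2.
So LHS = -243/2.
∫_0^3 v(x) φ(x) dx = ∫_0^3 (-6*x^5 + 20*x^4 - 6*x^3) dx. Term by term:
  ∫_0^3 -6*x^5 dx = -729;  ∫_0^3 20*x^4 dx = 972;  ∫_0^3 -6*x^3 dx = -243/2.
Sum: -729 + 972 − 243/2 = 243/2.
So RHS = -∫_0^3 v(x) φ(x) dx = -243/2.
LHS = RHS, so the identity holds for this test φ.
Moreover u is smooth here and v(x) = u'(x) = 6*x**2 - 2*x pointwise, so the identity holds for every test function. Hence v is the weak derivative of u.


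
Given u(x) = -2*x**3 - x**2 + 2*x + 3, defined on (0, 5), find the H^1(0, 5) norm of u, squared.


||u||_{H^1}^2 = 515430/7

The H^1 norm (squared) on an interval (0, L) is
  ||u||_{H^1}^2 = ∫_0^L u(x)^2 dx + ∫_0^L u'(x)^2 dx.
Compute u'(x) = -6*x**2 - 2*x + 2.
Then u(x)^2 = 4*x**6 + 4*x**5 - 7*x**4 - 16*x**3 - 2*x**2 + 12*x + 9 and u'(x)^2 = 36*x**4 + 24*x**3 - 20*x**2 - 8*x + 4.
Integrate each monomial from 0 to 5 using ∫_0^5 c·x^n dx = c·5^(n+1)/(n+1):
  ∫_0^5 u(x)^2 dx = ∫_0^5 (4*x^6 + 4*x^5 - 7*x^4 - 16*x^3 - 2*x^2 + 12*x + 9) dx. Term by term:
    ∫_0^5 4*x^6 dx = 312500/7;  ∫_0^5 4*x^5 dx = 31250/3;  ∫_0^5 -7*x^4 dx = -4375;
    ∫_0^5 -16*x^3 dx = -2500;  ∫_0^5 -2*x^2 dx = -250/3;  ∫_0^5 12*x dx = 150;
    ∫_0^5 9 dx = 45.
  Sum: 312500/7 + 31250/3 − 4375 − 2500 − 250/3 + 150 + 45 = 1014220/21.
  ∫_0^5 u'(x)^2 dx = ∫_0^5 (36*x^4 + 24*x^3 - 20*x^2 - 8*x + 4) dx. Term by term:
    ∫_0^5 36*x^4 dx = 22500;  ∫_0^5 24*x^3 dx = 3750;  ∫_0^5 -20*x^2 dx = -2500/3;
    ∫_0^5 -8*x dx = -100;  ∫_0^5 4 dx = 20.
  Sum: 22500 + 3750 − 2500/3 − 100 + 20 = 76010/3.
Adding: ||u||_{H^1}^2 = 1014220/21 + 76010/3 = 515430/7.


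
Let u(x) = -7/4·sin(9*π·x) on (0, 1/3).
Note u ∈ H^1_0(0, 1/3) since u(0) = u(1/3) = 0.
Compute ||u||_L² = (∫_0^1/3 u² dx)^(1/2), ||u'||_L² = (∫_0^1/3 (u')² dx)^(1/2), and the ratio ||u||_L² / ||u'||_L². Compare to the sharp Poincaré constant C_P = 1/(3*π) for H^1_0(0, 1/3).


||u||_L² / ||u'||_L² = 1/(9*π) < C_P = 1/(3*π).

u(x) = -7/4·sin(9*π·x), so u'(x) = -63*π*cos(9*π*x)/4.
Writing u(x) = A·sin(kπx/L) with A = -7/4 and k = 3, use ∫_0^L sin²(kπx/L) dx = L/2 and ∫_0^L cos²(kπx/L) dx = L/2.
u² = 49/16·sin²(9*π·x) and (u')² = 3969*π^2/16·cos²(9*π·x), and each of sin², cos² integrates to L/2 = 1/6 over (0, 1/3).
∫_0^1/3 u² dx = 49/96, so ||u||_L² = 7*sqrt(6)/24.
∫_0^1/3 (u')² dx = 1323*π^2/32, so ||u'||_L² = 21*sqrt(6)*π/8.
Ratio ||u||_L² / ||u'||_L² = 1/(9*π).
Sharp Poincaré constant on H^1_0(0, 1/3) is C_P = L/π = 1/(3*π), achieved by sin(3*π·x).
This is the k = 3 harmonic; the ratio L/(kπ) is strictly less than C_P = L/π, consistent with the sharp inequality ||u||_L² ≤ C_P ||u'||_L².


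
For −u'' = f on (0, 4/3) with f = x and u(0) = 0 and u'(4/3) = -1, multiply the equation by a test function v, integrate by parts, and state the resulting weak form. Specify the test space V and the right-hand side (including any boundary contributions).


V = {v ∈ H^1(0, 4/3) : v(0) = 0} (test functions vanish at x = 0 where u is specified); weak form: ∫_0^4/3 u'v' dx = ∫_0^4/3 (x) v dx − v(4/3) for all v ∈ V.

Multiply both sides by a test function v and integrate from 0 to 4/3:
  ∫_0^4/3 −u''(x) v(x) dx = ∫_0^4/3 f(x) v(x) dx.
Integrate the LHS by parts once:
  ∫_0^4/3 −u'' v dx = −[u'(x) v(x)]_0^4/3 + ∫_0^4/3 u'(x) v'(x) dx.
Thus ∫_0^4/3 u'(x) v'(x) dx = ∫_0^4/3 f(x) v(x) dx + [u'(x) v(x)]_0^4/3.
Choose V so that boundary terms are either known or forced to vanish.
Mixed BC: u(0) = 0 (Dirichlet) and u'(4/3) = -1 (Neumann). Define V = {v ∈ H^1(0, 4/3) : v(0) = 0}. Then [u' v]_0^4/3 = u'(4/3)·v(4/3) − u'(0)·0 = − v(4/3).
Weak formulation: find u (satisfying any essential BC) such that ∫_0^4/3 u'(x) v'(x) dx = ∫_0^4/3 f v dx − v(4/3) for all v ∈ V (Dirichlet at 0 absorbed into V; Neumann datum at x = 4/3 contributes the boundary term).
Substituting f(x) = x, the right-hand side is ∫_0^4/3 (x) v dx − v(4/3).


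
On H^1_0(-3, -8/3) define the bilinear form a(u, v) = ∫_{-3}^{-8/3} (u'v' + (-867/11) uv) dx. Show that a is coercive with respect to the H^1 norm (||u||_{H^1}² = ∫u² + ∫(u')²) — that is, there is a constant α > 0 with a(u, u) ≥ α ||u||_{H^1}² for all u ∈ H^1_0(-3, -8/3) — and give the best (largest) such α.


α = 3*(-289 + 33*π^2)/(11*(1 + 9*π^2))

Coercivity of a(·,·) on H^1_0(-3, -8/3) means a(u, u) ≥ α ||u||_{H^1}² for every u ∈ H^1_0.
The interval has length L = 1/3, and Poincaré/coercivity depend only on L. Here a(u, u) = ∫(u')² + (-867/11)·∫u².
Here c = -867/11 < 0 with |c| < (π/L)² = 9*π^2, so coercivity still holds. The condition a(u,u) ≥ α||u||_{H^1}² reads (1−α)∫(u')² ≥ (α−c)∫u². Any admissible α is ≤ 1 (rapidly oscillating u have ∫u²/∫(u')² → 0), and α = 1 would force 0 ≥ (1−c)∫u², impossible since c < 1; so 1−α > 0. By the sharp Poincaré inequality on H^1_0 of an interval of length L, ∫(u')² ≥ (π/L)²∫u² with equality for the first sine mode sin(π(x−x₀)/L) (x₀ the left endpoint), so the inequality holds for all u iff (1−α)(π/L)² ≥ α − c, i.e. α ≤ ((π/L)² + c)/((π/L)² + 1) = (1 + c(L/π)²)/(1 + (L/π)²). (Direct route, valid since c ≤ 0: Poincaré gives c∫u² ≥ c(L/π)²∫(u')², so a(u,u) ≥ (1 + c(L/π)²)∫(u')², while ||u||_{H^1}² ≤ (1 + (L/π)²)∫(u')²; dividing yields the same α.) With (π/L)² = 9*π^2 and c = -867/11, the largest admissible constant is α = ((π/L)² + c)/((π/L)² + 1).
Simplifying, α = 3*(-289 + 33*π^2)/(11*(1 + 9*π^2)).


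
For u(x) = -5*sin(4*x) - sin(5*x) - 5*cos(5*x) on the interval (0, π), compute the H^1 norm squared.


||u||_{H^1(0,π)}^2 = -10400/9 + 1101*π/2

u'(x) = 25*sin(5*x) - 20*cos(4*x) - 5*cos(5*x).
Expand u² and (u')² and integrate term by term on (0, π), using: for integers n ≥ 1, ∫_0^π sin²(nx) dx = ∫_0^π cos²(nx) dx = π/2; for n ≠ n', ∫_0^π sin(nx)sin(n'x) dx = ∫_0^π cos(nx)cos(n'x) dx = 0; and by product-to-sum, ∫_0^π sin(nx)cos(n'x) dx = ½∫_0^π [sin((n+n')x) + sin((n−n')x)] dx, which is 0 when n+n' is even and 2n/(n²−n'²) when n+n' is odd (it need not vanish on (0, π)).
  u² squared terms: (-1)²·∫sin(5x)² dx = 1·π/2 = π/2;  (-5)²·∫cos(5x)² dx = 25·π/2 = 25*π/2;  (-5)²·∫sin(4x)² dx = 25·π/2 = 25*π/2.
  u² cross terms: 2·(-1)·(-5)·∫sin(5x)·cos(5x) dx = 10·(0) = 0;  2·(-1)·(-5)·∫sin(5x)·sin(4x) dx = 10·(0) = 0;  2·(-5)·(-5)·∫cos(5x)·sin(4x) dx = 50·(-8/9) = -400/9.
  So ∫_0^π u² dx = π/2 + 25*π/2 + 25*π/2 + 0 + 0 − 400/9 = -400/9 + 51*π/2.
  (u')² squared terms: (-20)²·∫cos(4x)² dx = 400·π/2 = 200*π;  (-5)²·∫cos(5x)² dx = 25·π/2 = 25*π/2;  (25)²·∫sin(5x)² dx = 625·π/2 = 625*π/2.
  (u')² cross terms: 2·(-20)·(-5)·∫cos(4x)·cos(5x) dx = 200·(0) = 0;  2·(-20)·(25)·∫cos(4x)·sin(5x) dx = -1000·(10/9) = -10000/9;  2·(-5)·(25)·∫cos(5x)·sin(5x) dx = -250·(0) = 0.
  So ∫_0^π (u')² dx = 200*π + 25*π/2 + 625*π/2 + 0 − 10000/9 + 0 = -10000/9 + 525*π.
||u||_{H^1}^2 = (-400/9 + 51*π/2) + (-10000/9 + 525*π) = -10400/9 + 1101*π/2.


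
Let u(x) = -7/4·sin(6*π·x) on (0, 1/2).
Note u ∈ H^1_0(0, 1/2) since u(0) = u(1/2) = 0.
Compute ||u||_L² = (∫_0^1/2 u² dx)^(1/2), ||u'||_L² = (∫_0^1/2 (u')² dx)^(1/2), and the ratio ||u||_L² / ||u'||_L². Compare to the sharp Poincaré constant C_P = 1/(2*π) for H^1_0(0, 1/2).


||u||_L² / ||u'||_L² = 1/(6*π) < C_P = 1/(2*π).

u(x) = -7/4·sin(6*π·x), so u'(x) = -21*π*cos(6*π*x)/2.
Writing u(x) = A·sin(kπx/L) with A = -7/4 and k = 3, use ∫_0^L sin²(kπx/L) dx = L/2 and ∫_0^L cos²(kπx/L) dx = L/2.
u² = 49/16·sin²(6*π·x) and (u')² = 441*π^2/4·cos²(6*π·x), and each of sin², cos² integrates to L/2 = 1/4 over (0, 1/2).
∫_0^1/2 u² dx = 49/64, so ||u||_L² = 7/8.
∫_0^1/2 (u')² dx = 441*π^2/16, so ||u'||_L² = 21*π/4.
Ratio ||u||_L² / ||u'||_L² = 1/(6*π).
Sharp Poincaré constant on H^1_0(0, 1/2) is C_P = L/π = 1/(2*π), achieved by sin(2*π·x).
This is the k = 3 harmonic; the ratio L/(kπ) is strictly less than C_P = L/π, consistent with the sharp inequality ||u||_L² ≤ C_P ||u'||_L².


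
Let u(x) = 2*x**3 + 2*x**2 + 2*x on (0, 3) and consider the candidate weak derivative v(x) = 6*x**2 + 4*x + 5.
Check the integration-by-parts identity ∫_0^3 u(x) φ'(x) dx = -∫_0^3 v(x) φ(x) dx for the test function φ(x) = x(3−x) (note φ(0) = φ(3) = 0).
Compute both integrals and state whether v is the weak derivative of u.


LHS = -1089/10, RHS = -612/5. No, v is not the weak derivative of u.

u(x) = 2*x**3 + 2*x**2 + 2*x, classical derivative u'(x) = 6*x**2 + 4*x + 2.
φ(x) = x(3−x), so φ'(x) = 3 - 2*x.
Note φ(0) = φ(3) = 0, so the boundary term u·φ vanishes.
LHS = ∫_0^3 u(x) φ'(x) dx = ∫_0^3 (-4*x^4 + 2*x^3 + 2*x^2 + 6*x) dx. Term by term:
  ∫_0^3 -4*x^4 dx = -972/5;  ∫_0^3 2*x^3 dx = 81/2;  ∫_0^3 2*x^2 dx = 18;
  ∫_0^3 6*x dx = 27.
Sum: -972/5 + 81/2 + 18 + 27 = -1089/10.
So LHS = -1089/10.
∫_0^3 v(x) φ(x) dx = ∫_0^3 (-6*x^4 + 14*x^3 + 7*x^2 + 15*x) dx. Term by term:
  ∫_0^3 -6*x^4 dx = -1458/5;  ∫_0^3 14*x^3 dx = 567/2;  ∫_0^3 7*x^2 dx = 63;
  ∫_0^3 15*x dx = 135/2.
Sum: -1458/5 + 567/2 + 63 + 135/2 = 612/5.
So RHS = -∫_0^3 v(x) φ(x) dx = -612/5.
LHS − RHS = 27/2 ≠ 0, so the identity fails.
(For a valid weak derivative the identity must hold for EVERY test function, in particular this one. The failure shows v is NOT the weak derivative of u.)
Correct weak derivative would be u'(x) = 6*x**2 + 4*x + 2.


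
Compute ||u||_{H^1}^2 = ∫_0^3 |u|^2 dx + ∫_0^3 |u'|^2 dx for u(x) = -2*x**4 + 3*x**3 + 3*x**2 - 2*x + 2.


||u||_{H^1}^2 = 365613/70

The H^1 norm (squared) on an interval (0, L) is
  ||u||_{H^1}^2 = ∫_0^L u(x)^2 dx + ∫_0^L u'(x)^2 dx.
Compute u'(x) = -8*x**3 + 9*x**2 + 6*x - 2.
Then u(x)^2 = 4*x**8 - 12*x**7 - 3*x**6 + 26*x**5 - 11*x**4 + 16*x**2 - 8*x + 4 and u'(x)^2 = 64*x**6 - 144*x**5 - 15*x**4 + 140*x**3 - 24*x + 4.
Integrate each monomial from 0 to 3 using ∫_0^3 c·x^n dx = c·3^(n+1)/(n+1):
  ∫_0^3 u(x)^2 dx = ∫_0^3 (4*x^8 - 12*x^7 - 3*x^6 + 26*x^5 - 11*x^4 + 16*x^2 - 8*x + 4) dx. Term by term:
    ∫_0^3 4*x^8 dx = 8748;  ∫_0^3 -12*x^7 dx = -19683/2;  ∫_0^3 -3*x^6 dx = -6561/7;
    ∫_0^3 26*x^5 dx = 3159;  ∫_0^3 -11*x^4 dx = -2673/5;  ∫_0^3 16*x^2 dx = 144;
    ∫_0^3 -8*x dx = -36;  ∫_0^3 4 dx = 12.
  Sum: 8748 − 19683/2 − 6561/7 + 3159 − 2673/5 + 144 − 36 + 12 = 49953/70.
  ∫_0^3 u'(x)^2 dx = ∫_0^3 (64*x^6 - 144*x^5 - 15*x^4 + 140*x^3 - 24*x + 4) dx. Term by term:
    ∫_0^3 64*x^6 dx = 139968/7;  ∫_0^3 -144*x^5 dx = -17496;  ∫_0^3 -15*x^4 dx = -729;
    ∫_0^3 140*x^3 dx = 2835;  ∫_0^3 -24*x dx = -108;  ∫_0^3 4 dx = 12.
  Sum: 139968/7 − 17496 − 729 + 2835 − 108 + 12 = 31566/7.
Adding: ||u||_{H^1}^2 = 49953/70 + 31566/7 = 365613/70.


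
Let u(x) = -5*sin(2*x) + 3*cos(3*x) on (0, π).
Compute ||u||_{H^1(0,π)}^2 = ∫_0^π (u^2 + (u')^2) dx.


||u||_{H^1(0,π)}^2 = 240 + 215*π/2

u'(x) = -9*sin(3*x) - 10*cos(2*x).
Expand u² and (u')² and integrate term by term on (0, π), using: for integers n ≥ 1, ∫_0^π sin²(nx) dx = ∫_0^π cos²(nx) dx = π/2; for n ≠ n', ∫_0^π sin(nx)sin(n'x) dx = ∫_0^π cos(nx)cos(n'x) dx = 0; and by product-to-sum, ∫_0^π sin(nx)cos(n'x) dx = ½∫_0^π [sin((n+n')x) + sin((n−n')x)] dx, which is 0 when n+n' is even and 2n/(n²−n'²) when n+n' is odd (it need not vanish on (0, π)).
  u² squared terms: (-5)²·∫sin(2x)² dx = 25·π/2 = 25*π/2;  (3)²·∫cos(3x)² dx = 9·π/2 = 9*π/2.
  u² cross terms: 2·(-5)·(3)·∫sin(2x)·cos(3x) dx = -30·(-4/5) = 24.
  So ∫_0^π u² dx = 25*π/2 + 9*π/2 + 24 = 24 + 17*π.
  (u')² squared terms: (-10)²·∫cos(2x)² dx = 100·π/2 = 50*π;  (-9)²·∫sin(3x)² dx = 81·π/2 = 81*π/2.
  (u')² cross terms: 2·(-10)·(-9)·∫cos(2x)·sin(3x) dx = 180·(6/5) = 216.
  So ∫_0^π (u')² dx = 50*π + 81*π/2 + 216 = 216 + 181*π/2.
||u||_{H^1}^2 = (24 + 17*π) + (216 + 181*π/2) = 240 + 215*π/2.


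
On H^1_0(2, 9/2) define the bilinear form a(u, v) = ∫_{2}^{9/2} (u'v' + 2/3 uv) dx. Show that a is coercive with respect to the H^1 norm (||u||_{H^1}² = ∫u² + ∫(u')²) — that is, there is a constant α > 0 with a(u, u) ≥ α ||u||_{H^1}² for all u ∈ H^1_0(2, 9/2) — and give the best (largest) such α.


α = 2*(25 + 6*π^2)/(3*(25 + 4*π^2))

Coercivity of a(·,·) on H^1_0(2, 9/2) means a(u, u) ≥ α ||u||_{H^1}² for every u ∈ H^1_0.
The interval has length L = 5/2, and Poincaré/coercivity depend only on L. Here a(u, u) = ∫(u')² + (2/3)·∫u².
Here 0 < c = 2/3 < 1. The condition a(u,u) ≥ α||u||_{H^1}² reads (1−α)∫(u')² ≥ (α−c)∫u². Any admissible α is ≤ 1 (rapidly oscillating u have ∫u²/∫(u')² → 0), and α = 1 would force 0 ≥ (1−c)∫u², impossible since c < 1; so 1−α > 0. By the sharp Poincaré inequality on H^1_0 of an interval of length L, ∫(u')² ≥ (π/L)²∫u² with equality for the first sine mode sin(π(x−x₀)/L) (x₀ the left endpoint), so the inequality holds for all u iff (1−α)(π/L)² ≥ α − c, i.e. α ≤ ((π/L)² + c)/((π/L)² + 1) = (1 + c(L/π)²)/(1 + (L/π)²). With (π/L)² = 4*π^2/25 and c = 2/3, the largest admissible constant is α = ((π/L)² + c)/((π/L)² + 1).
Simplifying, α = 2*(25 + 6*π^2)/(3*(25 + 4*π^2)).


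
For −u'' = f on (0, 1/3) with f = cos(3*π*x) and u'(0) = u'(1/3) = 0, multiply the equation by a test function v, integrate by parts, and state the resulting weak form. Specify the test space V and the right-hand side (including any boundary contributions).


V = H^1(0, 1/3) (no boundary constraint on v; u is determined up to an additive constant); weak form: ∫_0^1/3 u'v' dx = ∫_0^1/3 (cos(3*π*x)) v dx for all v ∈ V.

Multiply both sides by a test function v and integrate from 0 to 1/3:
  ∫_0^1/3 −u''(x) v(x) dx = ∫_0^1/3 f(x) v(x) dx.
Integrate the LHS by parts once:
  ∫_0^1/3 −u'' v dx = −[u'(x) v(x)]_0^1/3 + ∫_0^1/3 u'(x) v'(x) dx.
Thus ∫_0^1/3 u'(x) v'(x) dx = ∫_0^1/3 f(x) v(x) dx + [u'(x) v(x)]_0^1/3.
Choose V so that boundary terms are either known or forced to vanish.
u has homogeneous Neumann: u'(0) = u'(1/3) = 0. So [u' v]_0^1/3 = 0·v(1/3) − 0·v(0) = 0 for any v; take V = H^1(0, 1/3).
Weak formulation: find u (satisfying any essential BC) such that ∫_0^1/3 u'(x) v'(x) dx = ∫_0^1/3 f v dx for all v ∈ V (homogeneous Neumann, so boundary terms vanish).
Substituting f(x) = cos(3*π*x), the right-hand side is ∫_0^1/3 (cos(3*π*x)) v dx.
Compatibility check (pure Neumann): taking v ≡ 1 ∈ V gives 0 = ∫_0^1/3 f dx + (0) − (0), i.e. ∫_0^1/3 f dx must equal u'(0) − u'(1/3) = 0. Indeed ∫_0^1/3 (cos(3*π*x)) dx = 0, so the data are compatible. The solution is then unique only up to an additive constant (fix it e.g. by requiring ∫_0^1/3 u dx = 0).


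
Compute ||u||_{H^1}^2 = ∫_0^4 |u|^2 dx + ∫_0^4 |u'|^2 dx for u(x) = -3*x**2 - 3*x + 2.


||u||_{H^1}^2 = 19716/5

The H^1 norm (squared) on an interval (0, L) is
  ||u||_{H^1}^2 = ∫_0^L u(x)^2 dx + ∫_0^L u'(x)^2 dx.
Compute u'(x) = -6*x - 3.
Then u(x)^2 = 9*x**4 + 18*x**3 - 3*x**2 - 12*x + 4 and u'(x)^2 = 36*x**2 + 36*x + 9.
Integrate each monomial from 0 to 4 using ∫_0^4 c·x^n dx = c·4^(n+1)/(n+1):
  ∫_0^4 u(x)^2 dx = ∫_0^4 (9*x^4 + 18*x^3 - 3*x^2 - 12*x + 4) dx. Term by term:
    ∫_0^4 9*x^4 dx = 9216/5;  ∫_0^4 18*x^3 dx = 1152;  ∫_0^4 -3*x^2 dx = -64;
    ∫_0^4 -12*x dx = -96;  ∫_0^4 4 dx = 16.
  Sum: 9216/5 + 1152 − 64 − 96 + 16 = 14256/5.
  ∫_0^4 u'(x)^2 dx = ∫_0^4 (36*x^2 + 36*x + 9) dx. Term by term:
    ∫_0^4 36*x^2 dx = 768;  ∫_0^4 36*x dx = 288;  ∫_0^4 9 dx = 36.
  Sum: 768 + 288 + 36 = 1092.
Adding: ||u||_{H^1}^2 = 14256/5 + 1092 = 19716/5.


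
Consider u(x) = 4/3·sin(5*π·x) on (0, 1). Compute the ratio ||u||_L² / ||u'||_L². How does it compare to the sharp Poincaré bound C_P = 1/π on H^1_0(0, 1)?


||u||_L² / ||u'||_L² = 1/(5*π) < C_P = 1/π.

u(x) = 4/3·sin(5*π·x), so u'(x) = 20*π*cos(5*π*x)/3.
Writing u(x) = A·sin(kπx/L) with A = 4/3 and k = 5, use ∫_0^L sin²(kπx/L) dx = L/2 and ∫_0^L cos²(kπx/L) dx = L/2.
u² = 16/9·sin²(5*π·x) and (u')² = 400*π^2/9·cos²(5*π·x), and each of sin², cos² integrates to L/2 = 1/2 over (0, 1).
∫_0^1 u² dx = 8/9, so ||u||_L² = 2*sqrt(2)/3.
∫_0^1 (u')² dx = 200*π^2/9, so ||u'||_L² = 10*sqrt(2)*π/3.
Ratio ||u||_L² / ||u'||_L² = 1/(5*π).
Sharp Poincaré constant on H^1_0(0, 1) is C_P = L/π = 1/π, achieved by sin(π·x).
This is the k = 5 harmonic; the ratio L/(kπ) is strictly less than C_P = L/π, consistent with the sharp inequality ||u||_L² ≤ C_P ||u'||_L².
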